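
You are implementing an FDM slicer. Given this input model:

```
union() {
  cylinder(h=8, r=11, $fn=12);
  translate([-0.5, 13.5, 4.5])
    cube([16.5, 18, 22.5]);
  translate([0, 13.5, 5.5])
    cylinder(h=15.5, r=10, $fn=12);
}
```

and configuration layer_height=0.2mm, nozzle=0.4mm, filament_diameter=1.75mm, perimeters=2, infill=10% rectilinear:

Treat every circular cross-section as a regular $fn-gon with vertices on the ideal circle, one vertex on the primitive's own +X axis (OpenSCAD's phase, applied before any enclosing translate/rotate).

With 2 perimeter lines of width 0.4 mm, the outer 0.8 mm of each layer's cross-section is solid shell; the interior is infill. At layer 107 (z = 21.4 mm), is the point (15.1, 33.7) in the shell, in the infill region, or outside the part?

At z = 21.4 mm: the cylinder does not reach this height (z outside [0, 8]); the 16.5×18 cube at (-0.5, 13.5) contributes its full rectangle; the cylinder at (0, 13.5) is absent (z outside [5.5, 21]); Taking the union: only the 16.5×18 cube at (-0.5, 13.5) is present, so the union is just that shape — 1 connected region. Overall, the cross-section is a single solid region. The nearest boundary edge runs (16.00, 31.50)→(-0.50, 31.50); distance from the point to it = 2.20 mm. The point is not inside any of the regions above, so it lies outside the cross-section (2.20 mm from the nearest boundary).

outside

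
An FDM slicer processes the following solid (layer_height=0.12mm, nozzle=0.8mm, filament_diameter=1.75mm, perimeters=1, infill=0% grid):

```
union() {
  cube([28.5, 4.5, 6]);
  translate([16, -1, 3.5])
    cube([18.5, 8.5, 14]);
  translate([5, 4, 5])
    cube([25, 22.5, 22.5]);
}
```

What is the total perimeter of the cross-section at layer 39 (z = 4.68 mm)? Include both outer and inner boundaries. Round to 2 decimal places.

86.00 mm

At z = 4.68 mm: the cube is present — its section is the full 28.5×4.5 rectangle (perimeter 66.00 mm); the 18.5×8.5 cube at (16, -1) contributes its full rectangle (perimeter 54.00 mm); the cube at (5, 4) does not reach this height (z outside [5, 27.5]); Combining (union): the regions partially overlap (shared area 56.25 mm²), so the edge portions inside another operand are dropped and the merged outline is re-measured after clipping — boundary = 86.00 mm. Overall, the cross-section is a single solid region. Total boundary length (outer) = 86.00 mm.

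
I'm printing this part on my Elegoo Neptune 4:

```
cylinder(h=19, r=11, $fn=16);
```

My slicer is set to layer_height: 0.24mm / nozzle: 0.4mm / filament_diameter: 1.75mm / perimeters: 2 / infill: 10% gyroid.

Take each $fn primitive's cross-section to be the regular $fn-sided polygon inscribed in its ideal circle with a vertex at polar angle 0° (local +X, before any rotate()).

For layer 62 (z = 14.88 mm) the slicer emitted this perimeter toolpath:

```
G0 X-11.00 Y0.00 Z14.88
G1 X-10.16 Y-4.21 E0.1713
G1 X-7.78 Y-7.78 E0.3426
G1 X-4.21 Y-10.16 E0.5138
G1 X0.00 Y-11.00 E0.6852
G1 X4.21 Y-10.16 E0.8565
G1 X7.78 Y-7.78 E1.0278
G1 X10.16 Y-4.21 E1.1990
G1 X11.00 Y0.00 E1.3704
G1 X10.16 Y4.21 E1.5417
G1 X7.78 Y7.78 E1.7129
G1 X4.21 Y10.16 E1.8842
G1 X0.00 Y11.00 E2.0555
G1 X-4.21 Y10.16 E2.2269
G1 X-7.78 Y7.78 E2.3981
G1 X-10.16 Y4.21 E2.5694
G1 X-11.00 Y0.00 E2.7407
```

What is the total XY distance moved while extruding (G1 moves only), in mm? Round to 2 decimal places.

68.67 mm

Sum the Euclidean lengths of each G1 segment: total = 68.67 mm.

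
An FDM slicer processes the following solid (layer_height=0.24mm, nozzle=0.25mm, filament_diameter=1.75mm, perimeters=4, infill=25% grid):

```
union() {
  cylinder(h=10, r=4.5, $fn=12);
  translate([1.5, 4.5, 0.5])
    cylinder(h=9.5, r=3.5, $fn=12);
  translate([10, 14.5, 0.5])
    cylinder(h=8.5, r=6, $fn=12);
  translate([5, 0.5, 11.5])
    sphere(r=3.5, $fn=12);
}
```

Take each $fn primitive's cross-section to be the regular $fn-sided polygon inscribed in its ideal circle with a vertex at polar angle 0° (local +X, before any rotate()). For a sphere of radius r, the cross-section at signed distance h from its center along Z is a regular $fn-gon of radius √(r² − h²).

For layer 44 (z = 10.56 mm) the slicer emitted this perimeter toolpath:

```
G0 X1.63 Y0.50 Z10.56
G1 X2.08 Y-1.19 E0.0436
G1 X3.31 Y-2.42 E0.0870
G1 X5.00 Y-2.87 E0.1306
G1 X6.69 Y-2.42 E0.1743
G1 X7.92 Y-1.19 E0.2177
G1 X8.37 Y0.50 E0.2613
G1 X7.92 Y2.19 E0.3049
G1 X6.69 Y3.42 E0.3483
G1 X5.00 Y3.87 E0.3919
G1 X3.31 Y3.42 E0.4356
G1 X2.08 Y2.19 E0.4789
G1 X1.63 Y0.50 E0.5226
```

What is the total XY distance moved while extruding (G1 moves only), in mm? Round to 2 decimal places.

Sum the Euclidean lengths of each G1 segment: total = 20.95 mm.

20.95 mm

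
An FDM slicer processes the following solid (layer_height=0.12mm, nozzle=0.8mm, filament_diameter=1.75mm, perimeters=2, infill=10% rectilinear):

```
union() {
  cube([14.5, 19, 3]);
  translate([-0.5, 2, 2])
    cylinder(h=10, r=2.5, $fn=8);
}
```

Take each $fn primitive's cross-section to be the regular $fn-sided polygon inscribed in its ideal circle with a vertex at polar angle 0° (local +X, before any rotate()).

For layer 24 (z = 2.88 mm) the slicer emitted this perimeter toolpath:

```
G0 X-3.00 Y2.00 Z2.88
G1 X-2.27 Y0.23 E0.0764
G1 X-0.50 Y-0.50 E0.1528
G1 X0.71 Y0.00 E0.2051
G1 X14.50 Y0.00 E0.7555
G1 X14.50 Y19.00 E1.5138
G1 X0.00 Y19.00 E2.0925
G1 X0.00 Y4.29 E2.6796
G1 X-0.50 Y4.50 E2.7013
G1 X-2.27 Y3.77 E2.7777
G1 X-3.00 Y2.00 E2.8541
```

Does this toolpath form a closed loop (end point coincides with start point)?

yes

Start point (G0): (-3.00, 2.00). End point (last G1): the path returns to the start — closed.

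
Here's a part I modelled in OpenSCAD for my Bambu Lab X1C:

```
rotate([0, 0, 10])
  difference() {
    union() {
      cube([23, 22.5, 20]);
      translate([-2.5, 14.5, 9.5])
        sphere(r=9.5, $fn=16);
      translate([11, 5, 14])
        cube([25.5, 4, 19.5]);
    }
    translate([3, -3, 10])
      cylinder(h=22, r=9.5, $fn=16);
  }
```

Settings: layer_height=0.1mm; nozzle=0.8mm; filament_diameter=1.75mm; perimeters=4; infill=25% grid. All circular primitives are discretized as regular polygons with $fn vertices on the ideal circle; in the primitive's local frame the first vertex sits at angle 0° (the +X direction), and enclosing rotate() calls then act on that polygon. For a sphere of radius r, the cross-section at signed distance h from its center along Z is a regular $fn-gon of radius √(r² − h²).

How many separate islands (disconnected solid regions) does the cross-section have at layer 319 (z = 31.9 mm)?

1

At z = 31.9 mm: the cube is absent (z outside [0, 20]); the sphere at (-2.5, 14.5) does not reach this height (|z−center|=22.400 > r=9.5); the 25.5×4 cube at (11, 5) contributes its full rectangle; Taking the union: only the 25.5×4 cube at (11, 5) is present, so the union is just that shape — 1 connected region; the r=9.5 cylinder at (3, -3) gives a regular 16-gon of circumradius 9.5 (constant along its height); Subtracting the remaining from the first: starting from that combined region, the r=9.5 cylinder at (3, -3) misses the remaining region (no effect) — 1 connected region; (rotated 10° about Z; rotation is an isometry so areas/perimeters/island counts are preserved). Overall, the cross-section is a single solid region. Island count = 1.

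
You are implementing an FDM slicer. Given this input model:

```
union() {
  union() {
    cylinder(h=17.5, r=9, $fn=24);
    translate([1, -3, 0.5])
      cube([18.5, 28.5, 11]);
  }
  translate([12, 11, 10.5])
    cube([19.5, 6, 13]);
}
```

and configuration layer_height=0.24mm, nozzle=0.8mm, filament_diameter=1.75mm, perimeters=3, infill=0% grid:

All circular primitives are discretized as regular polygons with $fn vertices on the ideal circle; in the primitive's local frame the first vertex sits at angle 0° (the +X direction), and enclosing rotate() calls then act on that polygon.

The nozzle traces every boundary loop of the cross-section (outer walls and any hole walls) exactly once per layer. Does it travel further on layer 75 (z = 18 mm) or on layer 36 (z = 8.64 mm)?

layer 36 (z = 8.64 mm)

Layer 75 (z = 18): the cylinder is absent (z outside [0, 17.5]); the cube at (1, -3) is not intersected at this z (z outside [0.5, 11.5]); Taking the union: nothing is present at this height; the cube at (12, 11) is present — its section is the full 19.5×6 rectangle (perimeter 51.00 mm); Merging all regions: only the 19.5×6 cube at (12, 11) is present, so the union is just that shape — boundary = 51.00 mm. So its perimeter = 51.00 mm. Layer 36 (z = 8.64): the r=9 cylinder gives a regular 24-gon of circumradius 9 (constant along its height) (perimeter = 2·24·9.000·sin(180°/24) = 56.39 mm); the cube at (1, -3) is present — its section is the full 18.5×28.5 rectangle (perimeter 94.00 mm); Combining (union): the regions partially overlap (shared area 77.30 mm²), so the edge portions inside another operand are dropped and the merged outline is re-measured after clipping — boundary = 114.94 mm; the cube at (12, 11) does not reach this height (z outside [10.5, 23.5]); Taking the union: only that combined region is present, so the union is just that shape — boundary = 114.94 mm. So its perimeter = 114.94 mm. Layer 36 is larger (114.94 vs 51.00 mm).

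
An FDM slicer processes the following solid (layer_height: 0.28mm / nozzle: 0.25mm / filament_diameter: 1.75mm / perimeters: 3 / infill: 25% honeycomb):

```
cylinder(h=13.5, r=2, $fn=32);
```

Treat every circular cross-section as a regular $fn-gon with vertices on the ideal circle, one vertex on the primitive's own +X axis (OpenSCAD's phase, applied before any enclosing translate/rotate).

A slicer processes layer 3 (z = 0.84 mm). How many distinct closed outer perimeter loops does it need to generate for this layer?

At z = 0.84 mm: the r=2 cylinder contributes a regular 32-gon of circumradius 2. The result has 1 disconnected region.

1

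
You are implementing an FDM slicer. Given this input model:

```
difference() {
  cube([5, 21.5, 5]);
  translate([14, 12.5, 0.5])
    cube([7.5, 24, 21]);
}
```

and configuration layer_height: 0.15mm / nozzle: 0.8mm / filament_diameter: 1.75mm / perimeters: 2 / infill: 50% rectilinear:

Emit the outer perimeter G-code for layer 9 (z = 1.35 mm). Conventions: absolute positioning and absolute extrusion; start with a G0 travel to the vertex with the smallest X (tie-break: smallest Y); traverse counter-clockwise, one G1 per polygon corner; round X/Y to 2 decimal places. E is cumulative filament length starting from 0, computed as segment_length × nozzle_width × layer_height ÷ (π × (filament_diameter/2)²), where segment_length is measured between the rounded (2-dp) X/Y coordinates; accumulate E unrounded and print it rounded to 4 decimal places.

At z = 1.35 mm: the cube is present — its section is the full 5×21.5 rectangle; the cube at (14, 12.5) (footprint 7.5×24) is included at this height; Subtracting the remaining from the first: starting from the 5×21.5 cube, the 7.5×24 cube at (14, 12.5) misses the remaining region (no effect) — 1 connected region. The outline is a single polygon with 4 vertices. Extrusion per mm of travel: 0.8 × 0.15 / (π × 0.875²) = 0.049890. Accumulating E over each segment gives final E = 2.6442.

G0 X0.00 Y0.00 Z1.35
G1 X5.00 Y0.00 E0.2495
G1 X5.00 Y21.50 E1.3221
G1 X0.00 Y21.50 E1.5715
G1 X0.00 Y0.00 E2.6442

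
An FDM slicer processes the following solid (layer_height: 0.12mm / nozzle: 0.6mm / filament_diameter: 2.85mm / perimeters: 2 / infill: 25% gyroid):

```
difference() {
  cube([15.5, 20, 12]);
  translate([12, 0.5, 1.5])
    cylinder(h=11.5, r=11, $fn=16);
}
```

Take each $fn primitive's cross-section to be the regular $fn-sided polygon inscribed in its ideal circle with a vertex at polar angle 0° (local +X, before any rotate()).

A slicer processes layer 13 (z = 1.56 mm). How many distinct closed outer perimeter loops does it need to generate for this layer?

1

At z = 1.56 mm: the 15.5×20 cube contributes its full rectangle; the cylinder at (12, 0.5): section is a regular 16-gon, circumradius r=11; After the difference (first − rest): starting from the 15.5×20 cube, the r=11 cylinder at (12, 0.5) partially overlaps it — only the 137.12 mm² overlap (of its 370.44 mm²) is removed, clipping the outline — 1 connected region. The result has 1 disconnected region.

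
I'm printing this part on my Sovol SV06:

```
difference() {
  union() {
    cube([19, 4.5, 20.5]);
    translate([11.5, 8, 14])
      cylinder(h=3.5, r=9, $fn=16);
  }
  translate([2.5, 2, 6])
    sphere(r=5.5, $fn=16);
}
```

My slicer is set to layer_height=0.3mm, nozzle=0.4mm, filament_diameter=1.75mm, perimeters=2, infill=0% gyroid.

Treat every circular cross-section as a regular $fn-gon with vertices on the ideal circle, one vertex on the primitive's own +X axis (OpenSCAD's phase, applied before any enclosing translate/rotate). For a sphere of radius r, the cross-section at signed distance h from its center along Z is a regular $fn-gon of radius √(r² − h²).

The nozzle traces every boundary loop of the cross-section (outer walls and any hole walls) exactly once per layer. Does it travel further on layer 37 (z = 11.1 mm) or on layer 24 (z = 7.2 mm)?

layer 37 (z = 11.1 mm)

Layer 37 (z = 11.1): the 19×4.5 cube contributes its full rectangle (perimeter 47.00 mm); the cylinder at (11.5, 8) is not intersected at this z (z outside [14, 17.5]); Taking the union: only the 19×4.5 cube is present, so the union is just that shape — boundary = 47.00 mm; the r=5.5 sphere at (2.5, 2) contributes a regular 16-gon of circumradius √(5.5²−5.1²) = 2.059 (perimeter = 2·16·2.059·sin(180°/16) = 12.85 mm); Taking the first minus the rest: starting from the result so far, the r=5.5 sphere at (2.5, 2) partially overlaps it — only the 12.96 mm² overlap (of its 12.98 mm²) is removed, clipping the outline — boundary = 58.65 mm. So its perimeter = 58.65 mm. Layer 24 (z = 7.2): the 19×4.5 cube contributes its full rectangle (perimeter 47.00 mm); the cylinder at (11.5, 8) does not reach this height (z outside [14, 17.5]); Taking the union: only the 19×4.5 cube is present, so the union is just that shape — boundary = 47.00 mm; the r=5.5 sphere at (2.5, 2) slices to a regular 16-gon of circumradius 5.367 (√(r²−h²) with h=1.2 from center) (perimeter = 2·16·5.367·sin(180°/16) = 33.51 mm); Subtracting the remaining from the first: starting from that combined region, the r=5.5 sphere at (2.5, 2) partially overlaps it — only the 34.34 mm² overlap (of its 88.20 mm²) is removed, clipping the outline — boundary = 32.54 mm. So its perimeter = 32.54 mm. Layer 37 is larger (58.65 vs 32.54 mm).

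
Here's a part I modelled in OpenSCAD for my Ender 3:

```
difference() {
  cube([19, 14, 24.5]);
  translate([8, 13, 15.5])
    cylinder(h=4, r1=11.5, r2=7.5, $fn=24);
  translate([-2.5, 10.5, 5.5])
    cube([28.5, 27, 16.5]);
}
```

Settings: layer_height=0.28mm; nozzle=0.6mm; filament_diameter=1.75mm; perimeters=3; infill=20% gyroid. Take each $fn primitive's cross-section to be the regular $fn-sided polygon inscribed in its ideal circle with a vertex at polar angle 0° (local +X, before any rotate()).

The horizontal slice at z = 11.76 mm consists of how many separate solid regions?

1

At z = 11.76 mm: the 19×14 cube contributes its full rectangle; the cone at (8, 13) is absent (z outside [15.5, 19.5]); the cube at (-2.5, 10.5) is present — its section is the full 28.5×27 rectangle; After the difference (first − rest): starting from the 19×14 cube, the 28.5×27 cube at (-2.5, 10.5) partially overlaps it — only the 66.50 mm² overlap (of its 769.50 mm²) is removed, clipping the outline — 1 connected region. The result has 1 disconnected region.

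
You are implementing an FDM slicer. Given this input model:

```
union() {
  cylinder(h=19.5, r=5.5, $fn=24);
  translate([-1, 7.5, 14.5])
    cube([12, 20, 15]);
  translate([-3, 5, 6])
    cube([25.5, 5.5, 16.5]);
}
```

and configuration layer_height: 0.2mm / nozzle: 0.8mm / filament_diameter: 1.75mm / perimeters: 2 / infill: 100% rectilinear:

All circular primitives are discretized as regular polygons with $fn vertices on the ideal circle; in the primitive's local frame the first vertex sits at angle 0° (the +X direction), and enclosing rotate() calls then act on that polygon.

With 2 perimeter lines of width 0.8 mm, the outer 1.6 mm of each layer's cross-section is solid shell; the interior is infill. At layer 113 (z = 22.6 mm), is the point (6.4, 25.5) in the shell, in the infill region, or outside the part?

At z = 22.6 mm: the cylinder is absent (z outside [0, 19.5]); the 12×20 cube at (-1, 7.5) contributes its full rectangle; the cube at (-3, 5) does not reach this height (z outside [6, 22.5]); Taking the union: only the 12×20 cube at (-1, 7.5) is present, so the union is just that shape — 1 connected region. Overall, the cross-section is a single solid region. The nearest boundary edge runs (11.00, 27.50)→(-1.00, 27.50); distance from the point to it = 2.00 mm. The point is inside the cross-section and 2.00 mm from the nearest boundary — more than the 1.6 mm shell width (2 × 0.8), so it's in the infill interior.

infill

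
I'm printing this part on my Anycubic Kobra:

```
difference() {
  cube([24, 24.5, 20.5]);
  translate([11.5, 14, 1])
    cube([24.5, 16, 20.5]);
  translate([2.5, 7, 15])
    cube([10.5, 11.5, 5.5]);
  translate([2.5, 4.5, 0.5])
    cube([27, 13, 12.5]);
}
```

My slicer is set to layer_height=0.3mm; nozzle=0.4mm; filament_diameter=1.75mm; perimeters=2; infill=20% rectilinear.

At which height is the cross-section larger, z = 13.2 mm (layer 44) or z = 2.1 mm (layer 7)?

layer 44 (z = 13.2 mm)

Layer 44 (z = 13.2): the 24×24.5 cube contributes its full rectangle (area 588.00 mm²); the cube at (11.5, 14) is present — its section is the full 24.5×16 rectangle (area 392.00 mm²); the cube at (2.5, 7) is absent (z outside [15, 20.5]); the cube at (2.5, 4.5) is absent (z outside [0.5, 13]); Taking the first minus the rest: starting from the 24×24.5 cube (588.00 mm²), the 24.5×16 cube at (11.5, 14) partially overlaps it — only the 131.25 mm² overlap (of its 392.00 mm²) is removed, clipping the outline — area = 456.75 mm². So its area = 456.75 mm². Layer 7 (z = 2.1): the 24×24.5 cube contributes its full rectangle (area 588.00 mm²); the cube at (11.5, 14) is present — its section is the full 24.5×16 rectangle (area 392.00 mm²); the cube at (2.5, 7) does not reach this height (z outside [15, 20.5]); the cube at (2.5, 4.5) (footprint 27×13) is included at this height (area 351.00 mm²); After the difference (first − rest): starting from the 24×24.5 cube (588.00 mm²), the 24.5×16 cube at (11.5, 14) partially overlaps it — only the 131.25 mm² overlap (of its 392.00 mm²) is removed, clipping the outline; the 27×13 cube at (2.5, 4.5) partially overlaps it — only the 235.75 mm² overlap (of its 351.00 mm²) is removed, clipping the outline — area = 221.00 mm². So its area = 221.00 mm². Layer 44 is larger (456.75 vs 221.00 mm²).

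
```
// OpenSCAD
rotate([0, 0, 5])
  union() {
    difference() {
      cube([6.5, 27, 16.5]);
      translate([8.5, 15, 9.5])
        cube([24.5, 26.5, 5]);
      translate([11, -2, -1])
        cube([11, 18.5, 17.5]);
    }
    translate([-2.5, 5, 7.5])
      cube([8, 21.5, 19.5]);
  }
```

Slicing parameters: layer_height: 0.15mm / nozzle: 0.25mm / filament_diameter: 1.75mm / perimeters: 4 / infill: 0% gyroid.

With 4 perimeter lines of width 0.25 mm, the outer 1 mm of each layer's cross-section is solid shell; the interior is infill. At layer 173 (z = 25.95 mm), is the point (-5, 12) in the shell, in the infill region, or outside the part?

outside

At z = 25.95 mm: the cube is absent (z outside [0, 16.5]); the cube at (8.5, 15) is absent (z outside [9.5, 14.5]); the cube at (11, -2) does not reach this height (z outside [-1, 16.5]); Subtracting the remaining from the first: the first operand is absent here, so nothing remains; the cube at (-2.5, 5) is present — its section is the full 8×21.5 rectangle; Taking the union: only the 8×21.5 cube at (-2.5, 5) is present, so the union is just that shape — 1 connected region; (rotated 5° about Z; rotation is an isometry so areas/perimeters/island counts are preserved). Overall, the cross-section is a single solid region. Undo the 5° rotation: the query point maps to (-3.935, 12.390) in the un-rotated model frame. The nearest boundary edge runs (-2.50, 26.50)→(-2.50, 5.00); distance from the point to it = 1.44 mm. The point is not inside any of the regions above, so it lies outside the cross-section (1.44 mm from the nearest boundary).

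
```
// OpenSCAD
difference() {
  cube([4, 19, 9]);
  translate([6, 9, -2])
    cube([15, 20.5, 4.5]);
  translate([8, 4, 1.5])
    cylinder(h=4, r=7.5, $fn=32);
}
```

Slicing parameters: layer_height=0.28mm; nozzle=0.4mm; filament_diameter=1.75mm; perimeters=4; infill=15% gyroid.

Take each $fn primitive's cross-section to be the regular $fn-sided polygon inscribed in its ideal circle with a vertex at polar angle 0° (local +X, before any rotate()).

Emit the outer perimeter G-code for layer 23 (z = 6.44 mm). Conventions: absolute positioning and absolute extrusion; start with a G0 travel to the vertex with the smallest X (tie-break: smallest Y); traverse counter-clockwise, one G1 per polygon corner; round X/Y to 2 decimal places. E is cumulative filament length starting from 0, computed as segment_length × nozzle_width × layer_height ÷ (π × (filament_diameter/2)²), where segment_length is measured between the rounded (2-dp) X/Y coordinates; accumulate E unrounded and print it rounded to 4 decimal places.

G0 X0.00 Y0.00 Z6.44
G1 X4.00 Y0.00 E0.1863
G1 X4.00 Y19.00 E1.0710
G1 X0.00 Y19.00 E1.2572
G1 X0.00 Y0.00 E2.1420

At z = 6.44 mm: the cube is present — its section is the full 4×19 rectangle; the cube at (6, 9) does not reach this height (z outside [-2, 2.5]); the cylinder at (8, 4) is not intersected at this z (z outside [1.5, 5.5]); Subtracting the remaining from the first: none of the subtracted shapes is present at this height, so the 4×19 cube is unchanged — 1 connected region. The outline is a single polygon with 4 vertices. Extrusion per mm of travel: 0.4 × 0.28 / (π × 0.875²) = 0.046564. Accumulating E over each segment gives final E = 2.1420.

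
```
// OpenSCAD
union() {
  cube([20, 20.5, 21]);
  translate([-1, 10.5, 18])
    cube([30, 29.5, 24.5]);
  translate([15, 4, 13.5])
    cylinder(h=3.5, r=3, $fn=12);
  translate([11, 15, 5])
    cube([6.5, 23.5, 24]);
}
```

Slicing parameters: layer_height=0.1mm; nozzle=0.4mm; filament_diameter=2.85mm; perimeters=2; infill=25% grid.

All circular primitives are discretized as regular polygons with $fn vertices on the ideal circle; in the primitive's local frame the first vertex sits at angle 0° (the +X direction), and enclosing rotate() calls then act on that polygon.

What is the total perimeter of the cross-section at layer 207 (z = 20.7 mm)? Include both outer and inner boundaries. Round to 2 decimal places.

At z = 20.7 mm: the cube is present — its section is the full 20×20.5 rectangle (perimeter 81.00 mm); the 30×29.5 cube at (-1, 10.5) contributes its full rectangle (perimeter 119.00 mm); the cylinder at (15, 4) is absent (z outside [13.5, 17]); the cube at (11, 15) is present — its section is the full 6.5×23.5 rectangle (perimeter 60.00 mm); Taking the union: the regions partially overlap (shared area 352.75 mm²), so the edge portions inside another operand are dropped and the merged outline is re-measured after clipping — boundary = 140.00 mm. Overall, the cross-section is a single solid region. Total boundary length (outer) = 140.00 mm.

140.00 mm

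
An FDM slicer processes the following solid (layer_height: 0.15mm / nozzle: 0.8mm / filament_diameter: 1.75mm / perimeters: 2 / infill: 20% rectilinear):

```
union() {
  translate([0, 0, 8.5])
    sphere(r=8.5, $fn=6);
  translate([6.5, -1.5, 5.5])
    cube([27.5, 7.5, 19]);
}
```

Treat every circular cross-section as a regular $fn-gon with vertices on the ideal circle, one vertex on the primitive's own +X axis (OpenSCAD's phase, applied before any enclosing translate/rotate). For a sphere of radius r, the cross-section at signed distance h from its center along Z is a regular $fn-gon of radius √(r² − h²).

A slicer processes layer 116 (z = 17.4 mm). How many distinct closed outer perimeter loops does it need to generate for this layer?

At z = 17.4 mm: the sphere is absent (|z−center|=8.900 > r=8.5); the cube at (6.5, -1.5) is present — its section is the full 27.5×7.5 rectangle; Combining (union): only the 27.5×7.5 cube at (6.5, -1.5) is present, so the union is just that shape — 1 connected region. The result has 1 disconnected region.

1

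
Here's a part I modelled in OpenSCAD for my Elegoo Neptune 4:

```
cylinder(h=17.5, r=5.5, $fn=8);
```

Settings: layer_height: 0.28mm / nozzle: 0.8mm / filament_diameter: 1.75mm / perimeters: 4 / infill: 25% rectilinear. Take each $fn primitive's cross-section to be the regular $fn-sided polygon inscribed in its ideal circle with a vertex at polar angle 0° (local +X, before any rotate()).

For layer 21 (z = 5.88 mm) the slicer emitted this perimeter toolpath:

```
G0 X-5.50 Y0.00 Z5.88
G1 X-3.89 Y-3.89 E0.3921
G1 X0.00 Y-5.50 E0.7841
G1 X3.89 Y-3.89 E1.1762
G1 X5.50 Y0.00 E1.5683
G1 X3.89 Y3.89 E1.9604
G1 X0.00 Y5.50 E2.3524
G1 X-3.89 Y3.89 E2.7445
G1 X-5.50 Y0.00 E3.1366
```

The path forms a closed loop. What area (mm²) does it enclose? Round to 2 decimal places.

85.58 mm²

Apply the shoelace formula to the sequence of (X, Y) vertices; enclosed area = 85.58 mm².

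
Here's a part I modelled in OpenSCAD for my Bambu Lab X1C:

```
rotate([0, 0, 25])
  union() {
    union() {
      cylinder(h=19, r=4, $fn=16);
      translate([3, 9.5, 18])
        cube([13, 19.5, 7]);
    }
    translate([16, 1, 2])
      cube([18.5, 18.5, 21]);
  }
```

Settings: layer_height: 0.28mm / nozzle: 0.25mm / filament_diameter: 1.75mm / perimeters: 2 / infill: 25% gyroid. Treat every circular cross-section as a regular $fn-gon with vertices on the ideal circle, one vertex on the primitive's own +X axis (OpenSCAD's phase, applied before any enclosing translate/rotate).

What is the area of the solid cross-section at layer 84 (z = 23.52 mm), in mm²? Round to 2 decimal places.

At z = 23.52 mm: the cylinder is absent (z outside [0, 19]); the cube at (3, 9.5) (footprint 13×19.5) is included at this height (area 253.50 mm²); Taking the union: only the 13×19.5 cube at (3, 9.5) is present, so the union is just that shape — area = 253.50 mm²; the cube at (16, 1) is not intersected at this z (z outside [2, 23]); Taking the union: only that combined region is present, so the union is just that shape — area = 253.50 mm²; (rotated 25° about Z; rotation is an isometry so areas/perimeters/island counts are preserved). Overall, the cross-section is a single solid region. Net area = 253.50 mm².

253.50 mm²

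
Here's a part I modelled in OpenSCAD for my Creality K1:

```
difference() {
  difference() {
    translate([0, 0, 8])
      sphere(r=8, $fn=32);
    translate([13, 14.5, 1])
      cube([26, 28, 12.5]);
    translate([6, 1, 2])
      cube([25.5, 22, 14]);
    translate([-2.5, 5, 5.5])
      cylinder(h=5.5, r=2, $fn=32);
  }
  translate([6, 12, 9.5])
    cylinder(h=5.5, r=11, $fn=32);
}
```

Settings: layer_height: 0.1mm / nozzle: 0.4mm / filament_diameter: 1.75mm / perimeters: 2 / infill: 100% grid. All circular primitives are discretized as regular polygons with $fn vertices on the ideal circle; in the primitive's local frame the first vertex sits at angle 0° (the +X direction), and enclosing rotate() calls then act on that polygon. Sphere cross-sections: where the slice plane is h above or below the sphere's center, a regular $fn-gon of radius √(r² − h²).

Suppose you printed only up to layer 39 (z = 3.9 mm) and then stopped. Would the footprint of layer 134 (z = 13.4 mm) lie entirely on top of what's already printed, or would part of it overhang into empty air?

entirely on top

Compare the two slices. At z = 3.9: the r=8 sphere contributes a regular 32-gon of circumradius √(8²−4.1²) = 6.869 (area = (32/2)·6.869²·sin(360°/32) = 147.30 mm²); the cube at (13, 14.5) (footprint 26×28) is included at this height (area 728.00 mm²); the cube at (6, 1) (footprint 25.5×22) is included at this height (area 561.00 mm²); the cylinder at (-2.5, 5) is absent (z outside [5.5, 11]); After the difference (first − rest): starting from the r=8 sphere (147.30 mm²), the 26×28 cube at (13, 14.5) misses the remaining region (no effect); the 25.5×22 cube at (6, 1) partially overlaps it — only the 1.07 mm² overlap (of its 561.00 mm²) is removed, clipping the outline — area = 146.23 mm²; the cylinder at (6, 12) does not reach this height (z outside [9.5, 15]); Subtracting the remaining from the first: none of the subtracted shapes is present at this height, so the result so far is unchanged — area = 146.23 mm². At z = 13.4: the r=8 sphere contributes a regular 32-gon of circumradius √(8²−5.4²) = 5.903 (area = (32/2)·5.903²·sin(360°/32) = 108.75 mm²); the cube at (13, 14.5) (footprint 26×28) is included at this height (area 728.00 mm²); the cube at (6, 1) is present — its section is the full 25.5×22 rectangle (area 561.00 mm²); the cylinder at (-2.5, 5) is not intersected at this z (z outside [5.5, 11]); Subtracting the remaining from the first: starting from the r=8 sphere (108.75 mm²), the 26×28 cube at (13, 14.5) misses the remaining region (no effect); the 25.5×22 cube at (6, 1) misses the remaining region (no effect) — area = 108.75 mm²; the r=11 cylinder at (6, 12) contributes a regular 32-gon of circumradius 11 (area = (32/2)·11.000²·sin(360°/32) = 377.69 mm²); After the difference (first − rest): starting from that combined region (108.75 mm²), the r=11 cylinder at (6, 12) partially overlaps it — only the 22.37 mm² overlap (of its 377.69 mm²) is removed, clipping the outline — area = 86.39 mm². Checking containment: the cross-section at z = 13.4 is a subset of the cross-section at z = 3.9.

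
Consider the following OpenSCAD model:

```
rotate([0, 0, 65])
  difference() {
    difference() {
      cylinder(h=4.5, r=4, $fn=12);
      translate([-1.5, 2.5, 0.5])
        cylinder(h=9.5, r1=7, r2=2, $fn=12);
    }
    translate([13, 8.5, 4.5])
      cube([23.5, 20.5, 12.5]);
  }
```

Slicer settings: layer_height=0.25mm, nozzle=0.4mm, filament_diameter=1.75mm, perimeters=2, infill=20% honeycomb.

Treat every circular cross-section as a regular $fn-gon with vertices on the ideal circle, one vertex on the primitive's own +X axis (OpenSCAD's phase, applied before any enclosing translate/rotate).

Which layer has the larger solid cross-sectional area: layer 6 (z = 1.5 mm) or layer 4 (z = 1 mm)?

Layer 6 (z = 1.5): the cylinder: section is a regular 12-gon, circumradius r=4 (area = (12/2)·4.000²·sin(360°/12) = 48.00 mm²); the cone at (-1.5, 2.5) contributes a regular 12-gon of circumradius 6.474 (interpolated between r1=7 and r2=2 at t=0.105) (area = (12/2)·6.474²·sin(360°/12) = 125.73 mm²); After the difference (first − rest): starting from the r=4 cylinder (48.00 mm²), the cone at (-1.5, 2.5) partially overlaps it — only the 45.97 mm² overlap (of its 125.73 mm²) is removed, clipping the outline — area = 2.03 mm²; the cube at (13, 8.5) does not reach this height (z outside [4.5, 17]); After the difference (first − rest): none of the subtracted shapes is present at this height, so that combined region is unchanged — area = 2.03 mm²; (rotated 65° about Z; rotation is an isometry so areas/perimeters/island counts are preserved). So its area = 2.03 mm². Layer 4 (z = 1): the cylinder: section is a regular 12-gon, circumradius r=4 (area = (12/2)·4.000²·sin(360°/12) = 48.00 mm²); the cone at (-1.5, 2.5): at t=0.053 of its height the radius interpolates to r₁+(r₂−r₁)t = 6.737, giving a regular 12-gon of that circumradius (area = (12/2)·6.737²·sin(360°/12) = 136.16 mm²); Taking the first minus the rest: starting from the r=4 cylinder (48.00 mm²), the cone at (-1.5, 2.5) partially overlaps it — only the 47.24 mm² overlap (of its 136.16 mm²) is removed, clipping the outline — area = 0.76 mm²; the cube at (13, 8.5) does not reach this height (z outside [4.5, 17]); After the difference (first − rest): none of the subtracted shapes is present at this height, so that combined region is unchanged — area = 0.76 mm²; (rotated 65° about Z; rotation is an isometry so areas/perimeters/island counts are preserved). So its area = 0.76 mm². Layer 6 is larger (2.03 vs 0.76 mm²).

layer 6 (z = 1.5 mm)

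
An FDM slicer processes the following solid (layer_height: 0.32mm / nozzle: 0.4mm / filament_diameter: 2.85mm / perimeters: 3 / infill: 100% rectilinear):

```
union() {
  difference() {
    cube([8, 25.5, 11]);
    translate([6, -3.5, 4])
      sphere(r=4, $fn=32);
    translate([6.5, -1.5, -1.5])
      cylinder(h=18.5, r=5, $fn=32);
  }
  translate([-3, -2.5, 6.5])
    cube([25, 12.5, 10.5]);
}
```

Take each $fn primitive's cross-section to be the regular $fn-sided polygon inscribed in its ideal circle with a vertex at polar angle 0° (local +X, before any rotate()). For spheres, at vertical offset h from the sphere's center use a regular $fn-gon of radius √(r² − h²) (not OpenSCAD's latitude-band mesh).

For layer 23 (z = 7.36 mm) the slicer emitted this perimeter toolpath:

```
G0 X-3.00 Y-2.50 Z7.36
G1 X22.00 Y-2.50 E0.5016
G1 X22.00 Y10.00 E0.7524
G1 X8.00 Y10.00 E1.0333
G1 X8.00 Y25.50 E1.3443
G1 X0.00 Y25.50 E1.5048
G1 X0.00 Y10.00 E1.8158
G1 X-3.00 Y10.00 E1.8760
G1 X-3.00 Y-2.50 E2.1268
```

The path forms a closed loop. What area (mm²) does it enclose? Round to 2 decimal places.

436.50 mm²

Apply the shoelace formula to the sequence of (X, Y) vertices; enclosed area = 436.50 mm².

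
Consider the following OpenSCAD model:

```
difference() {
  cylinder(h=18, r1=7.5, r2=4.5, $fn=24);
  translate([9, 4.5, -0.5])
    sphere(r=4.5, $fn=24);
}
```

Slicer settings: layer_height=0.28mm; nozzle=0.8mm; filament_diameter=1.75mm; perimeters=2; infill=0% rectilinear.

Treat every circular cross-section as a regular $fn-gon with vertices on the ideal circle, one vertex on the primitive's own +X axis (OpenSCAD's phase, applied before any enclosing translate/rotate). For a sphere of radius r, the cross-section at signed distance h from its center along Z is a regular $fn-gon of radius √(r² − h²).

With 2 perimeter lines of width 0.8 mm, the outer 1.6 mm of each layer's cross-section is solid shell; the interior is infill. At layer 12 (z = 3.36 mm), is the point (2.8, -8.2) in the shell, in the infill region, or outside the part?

outside

At z = 3.36 mm: the cone (r1=7.5→r2=4.5) has section circumradius 6.940 here — a regular 24-gon; the r=4.5 sphere at (9, 4.5) contributes a regular 24-gon of circumradius √(4.5²−3.86²) = 2.313; Subtracting the remaining from the first: starting from the cone, the r=4.5 sphere at (9, 4.5) misses the remaining region (no effect) — 1 connected region. Overall, the cross-section is a single solid region. The nearest boundary edge runs (3.47, -6.01)→(1.80, -6.70); distance from the point to it = 1.77 mm. The point is not inside any of the regions above, so it lies outside the cross-section (1.77 mm from the nearest boundary).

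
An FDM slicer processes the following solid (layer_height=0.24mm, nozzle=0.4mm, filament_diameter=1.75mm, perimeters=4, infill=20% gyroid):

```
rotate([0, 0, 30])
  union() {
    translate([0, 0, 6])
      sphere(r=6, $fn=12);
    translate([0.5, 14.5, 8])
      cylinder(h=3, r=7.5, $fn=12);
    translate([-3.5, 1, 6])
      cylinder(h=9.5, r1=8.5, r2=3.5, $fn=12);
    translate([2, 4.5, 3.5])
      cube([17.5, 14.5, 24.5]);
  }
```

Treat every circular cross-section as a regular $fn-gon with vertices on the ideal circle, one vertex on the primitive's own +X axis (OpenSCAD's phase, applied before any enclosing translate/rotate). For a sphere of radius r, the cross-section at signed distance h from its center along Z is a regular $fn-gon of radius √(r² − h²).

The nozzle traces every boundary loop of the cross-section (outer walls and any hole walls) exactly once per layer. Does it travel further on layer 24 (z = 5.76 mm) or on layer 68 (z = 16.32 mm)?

Layer 24 (z = 5.76): the r=6 sphere contributes a regular 12-gon of circumradius √(6²−0.24²) = 5.995 (perimeter = 2·12·5.995·sin(180°/12) = 37.24 mm); the cylinder at (0.5, 14.5) is absent (z outside [8, 11]); the cone at (-3.5, 1) does not reach this height (z outside [6, 15.5]); the cube at (2, 4.5) is present — its section is the full 17.5×14.5 rectangle (perimeter 64.00 mm); Taking the union: the regions partially overlap (shared area 1.06 mm²), so the edge portions inside another operand are dropped and the merged outline is re-measured after clipping — boundary = 96.58 mm; (whole slice rotated 30° about Z — lengths, areas and connectivity unchanged). So its perimeter = 96.58 mm. Layer 68 (z = 16.32): the sphere is absent (|z−center|=10.320 > r=6); the cylinder at (0.5, 14.5) does not reach this height (z outside [8, 11]); the cone at (-3.5, 1) is not intersected at this z (z outside [6, 15.5]); the cube at (2, 4.5) is present — its section is the full 17.5×14.5 rectangle (perimeter 64.00 mm); Merging all regions: only the 17.5×14.5 cube at (2, 4.5) is present, so the union is just that shape — boundary = 64.00 mm; (whole slice rotated 30° about Z — lengths, areas and connectivity unchanged). So its perimeter = 64.00 mm. Layer 24 is larger (96.58 vs 64.00 mm).

layer 24 (z = 5.76 mm)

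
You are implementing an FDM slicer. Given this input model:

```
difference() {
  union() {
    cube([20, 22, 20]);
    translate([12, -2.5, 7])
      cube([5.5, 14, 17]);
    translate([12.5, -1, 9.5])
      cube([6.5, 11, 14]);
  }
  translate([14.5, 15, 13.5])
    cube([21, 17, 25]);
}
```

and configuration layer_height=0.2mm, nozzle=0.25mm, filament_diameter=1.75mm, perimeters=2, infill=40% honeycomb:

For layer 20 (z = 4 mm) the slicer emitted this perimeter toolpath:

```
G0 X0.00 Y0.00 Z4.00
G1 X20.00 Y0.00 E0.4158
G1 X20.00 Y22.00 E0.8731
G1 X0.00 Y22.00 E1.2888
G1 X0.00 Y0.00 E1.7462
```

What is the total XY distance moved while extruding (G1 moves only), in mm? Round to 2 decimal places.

84.00 mm

Sum the Euclidean lengths of each G1 segment: total = 84.00 mm.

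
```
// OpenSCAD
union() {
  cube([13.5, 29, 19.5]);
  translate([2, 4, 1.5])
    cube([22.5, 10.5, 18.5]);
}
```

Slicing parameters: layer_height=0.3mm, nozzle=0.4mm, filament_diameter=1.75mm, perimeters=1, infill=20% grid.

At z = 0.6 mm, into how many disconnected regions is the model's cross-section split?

1

At z = 0.6 mm: the 13.5×29 cube contributes its full rectangle; the cube at (2, 4) is absent (z outside [1.5, 20]); Merging all regions: only the 13.5×29 cube is present, so the union is just that shape — 1 connected region. The result has 1 disconnected region.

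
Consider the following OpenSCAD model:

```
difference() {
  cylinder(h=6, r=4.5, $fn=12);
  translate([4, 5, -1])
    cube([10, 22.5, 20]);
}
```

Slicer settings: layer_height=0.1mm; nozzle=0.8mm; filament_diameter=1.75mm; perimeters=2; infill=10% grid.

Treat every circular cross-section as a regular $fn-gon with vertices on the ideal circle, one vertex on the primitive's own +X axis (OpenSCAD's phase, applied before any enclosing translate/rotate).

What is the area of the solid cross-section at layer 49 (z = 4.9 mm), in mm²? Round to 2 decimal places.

60.75 mm²

At z = 4.9 mm: the cylinder: section is a regular 12-gon, circumradius r=4.5 (area = (12/2)·4.500²·sin(360°/12) = 60.75 mm²); the 10×22.5 cube at (4, 5) contributes its full rectangle (area 225.00 mm²); Subtracting the remaining from the first: starting from the r=4.5 cylinder (60.75 mm²), the 10×22.5 cube at (4, 5) misses the remaining region (no effect) — area = 60.75 mm². Overall, the cross-section is a single solid region. Net area = 60.75 mm².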